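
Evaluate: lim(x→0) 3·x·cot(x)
This is a 0·∞ indeterminate form.

Rewrite 0·∞ as a quotient (0/0 or ∞/∞ form), then apply L'Hôpital's rule:
  lim(x→0) 3·x·cot(x) = 3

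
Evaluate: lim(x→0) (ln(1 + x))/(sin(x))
This is a 0/0 indeterminate form.

Apply L'Hôpital's rule: differentiate numerator and denominator separately.
  f(x) = ln(x + 1)   ⇒   f'(x) = 1/(x + 1)
  g(x) = sin(x)   ⇒   g'(x) = cos(x)
  lim(x→0) f'(x)/g'(x) = lim(x→0) (1/(x + 1))/(cos(x))
  = 1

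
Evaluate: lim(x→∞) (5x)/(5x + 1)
This is an ∞/∞ indeterminate form.

Apply L'Hôpital's rule: differentiate numerator and denominator separately.
  f(x) = 5·x   ⇒   f'(x) = 5
  g(x) = 5·x + 1   ⇒   g'(x) = 5
  lim(x→∞) f'(x)/g'(x) = lim(x→∞) (5)/(5)
  = 1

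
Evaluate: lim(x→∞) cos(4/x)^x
This is an exponential indeterminate form.

For exponential indeterminate forms, take the natural log:
  Let L = lim(x→∞) cos(4/x)^x
  Then ln(L) = lim(x→∞) [exponent × ln(base)]
  Evaluate using L'Hôpital or standard limits, then exponentiate.
  L = 1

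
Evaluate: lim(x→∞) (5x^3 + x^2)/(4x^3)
This is an ∞/∞ indeterminate form.

Apply L'Hôpital's rule: differentiate numerator and denominator separately.
  f(x) = 5·x^3 + x^2   ⇒   f'(x) = 15·x^2 + 2·x
  g(x) = 4·x^3   ⇒   g'(x) = 12·x^2
  lim(x→∞) f'(x)/g'(x) = lim(x→∞) (15·x^2 + 2·x)/(12·x^2)
  = 5/4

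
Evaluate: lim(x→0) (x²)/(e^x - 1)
This is a 0/0 indeterminate form.

Apply L'Hôpital's rule: differentiate numerator and denominator separately.
  f(x) = x^2   ⇒   f'(x) = 2·x
  g(x) = e^(x) - 1   ⇒   g'(x) = e^(x)
  lim(x→0) f'(x)/g'(x) = lim(x→0) (2·x)/(e^(x))
  = 0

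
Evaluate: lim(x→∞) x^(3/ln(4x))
This is an exponential indeterminate form.

For exponential indeterminate forms, take the natural log:
  Let L = lim(x→∞) x^(3/ln(4x))
  Then ln(L) = lim(x→∞) [exponent × ln(base)]
  Evaluate using L'Hôpital or standard limits, then exponentiate.
  L = e^(3)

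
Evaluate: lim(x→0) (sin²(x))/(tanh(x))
This is a 0/0 indeterminate form.

Apply L'Hôpital's rule: differentiate numerator and denominator separately.
  f(x) = sin(x)^2   ⇒   f'(x) = 2·sin(x)·cos(x)
  g(x) = tanh(x)   ⇒   g'(x) = 1 - tanh(x)^2
  lim(x→0) f'(x)/g'(x) = lim(x→0) (2·sin(x)·cos(x))/(1 - tanh(x)^2)
  = 0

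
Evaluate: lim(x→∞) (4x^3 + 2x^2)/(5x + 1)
This is an ∞/∞ indeterminate form.

Apply L'Hôpital's rule: differentiate numerator and denominator separately.
  f(x) = 4·x^3 + 2·x^2   ⇒   f'(x) = 12·x^2 + 4·x
  g(x) = 5·x + 1   ⇒   g'(x) = 5
  lim(x→∞) f'(x)/g'(x) = lim(x→∞) (12·x^2 + 4·x)/(5)
  = ∞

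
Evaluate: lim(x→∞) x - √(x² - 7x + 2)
This is an ∞-∞ indeterminate form.

Combine fractions or rationalize to convert ∞-∞ to 0/0 form:
  lim(x→∞) x - √(x² - 7x + 2) = 7/2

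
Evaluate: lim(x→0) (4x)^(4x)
This is an exponential indeterminate form.

For exponential indeterminate forms, take the natural log:
  Let L = lim(x→0) (4x)^(4x)
  Then ln(L) = lim(x→0) [exponent × ln(base)]
  Evaluate using L'Hôpital or standard limits, then exponentiate.
  L = 1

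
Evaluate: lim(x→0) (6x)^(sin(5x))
This is an exponential indeterminate form.

For exponential indeterminate forms, take the natural log:
  Let L = lim(x→0) (6x)^(sin(5x))
  Then ln(L) = lim(x→0) [exponent × ln(base)]
  Evaluate using L'Hôpital or standard limits, then exponentiate.
  L = 1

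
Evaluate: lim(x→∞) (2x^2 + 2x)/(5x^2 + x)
This is an ∞/∞ indeterminate form.

Apply L'Hôpital's rule: differentiate numerator and denominator separately.
  f(x) = 2·x^2 + 2·x   ⇒   f'(x) = 4·x + 2
  g(x) = 5·x^2 + x   ⇒   g'(x) = 10·x + 1
  lim(x→∞) f'(x)/g'(x) = lim(x→∞) (4·x + 2)/(10·x + 1)
  = 2/5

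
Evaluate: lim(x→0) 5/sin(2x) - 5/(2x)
This is an ∞-∞ indeterminate form.

Combine fractions or rationalize to convert ∞-∞ to 0/0 form:
  lim(x→0) 5/sin(2x) - 5/(2x) = 0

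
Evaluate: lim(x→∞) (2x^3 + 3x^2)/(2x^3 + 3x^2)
This is an ∞/∞ indeterminate form.

Apply L'Hôpital's rule: differentiate numerator and denominator separately.
  f(x) = 2·x^3 + 3·x^2   ⇒   f'(x) = 6·x^2 + 6·x
  g(x) = 2·x^3 + 3·x^2   ⇒   g'(x) = 6·x^2 + 6·x
  lim(x→∞) f'(x)/g'(x) = lim(x→∞) (6·x^2 + 6·x)/(6·x^2 + 6·x)
  = 1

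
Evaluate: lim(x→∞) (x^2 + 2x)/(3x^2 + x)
This is an ∞/∞ indeterminate form.

Apply L'Hôpital's rule: differentiate numerator and denominator separately.
  f(x) = x^2 + 2·x   ⇒   f'(x) = 2·x + 2
  g(x) = 3·x^2 + x   ⇒   g'(x) = 6·x + 1
  lim(x→∞) f'(x)/g'(x) = lim(x→∞) (2·x + 2)/(6·x + 1)
  = 1/3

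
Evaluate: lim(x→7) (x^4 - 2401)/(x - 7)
This is a standard limit.

Factor or rationalize the expression:
  lim(x→7) (x^4 - 2401)/(x - 7) = 1372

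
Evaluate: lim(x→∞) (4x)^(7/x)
This is an exponential indeterminate form.

For exponential indeterminate forms, take the natural log:
  Let L = lim(x→∞) (4x)^(7/x)
  Then ln(L) = lim(x→∞) [exponent × ln(base)]
  Evaluate using L'Hôpital or standard limits, then exponentiate.
  L = 1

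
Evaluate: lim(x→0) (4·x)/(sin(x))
This is a 0/0 indeterminate form.

Apply L'Hôpital's rule: differentiate numerator and denominator separately.
  f(x) = 4·x   ⇒   f'(x) = 4
  g(x) = sin(x)   ⇒   g'(x) = cos(x)
  lim(x→0) f'(x)/g'(x) = lim(x→0) (4)/(cos(x))
  = 4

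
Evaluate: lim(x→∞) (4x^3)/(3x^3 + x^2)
This is an ∞/∞ indeterminate form.

Apply L'Hôpital's rule: differentiate numerator and denominator separately.
  f(x) = 4·x^3   ⇒   f'(x) = 12·x^2
  g(x) = 3·x^3 + x^2   ⇒   g'(x) = 9·x^2 + 2·x
  lim(x→∞) f'(x)/g'(x) = lim(x→∞) (12·x^2)/(9·x^2 + 2·x)
  = 4/3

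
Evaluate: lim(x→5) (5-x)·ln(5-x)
This is a 0·∞ indeterminate form.

Rewrite 0·∞ as a quotient (0/0 or ∞/∞ form), then apply L'Hôpital's rule:
  lim(x→5) (5-x)·ln(5-x) = 0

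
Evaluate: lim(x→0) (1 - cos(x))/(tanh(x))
This is a 0/0 indeterminate form.

Apply L'Hôpital's rule: differentiate numerator and denominator separately.
  f(x) = 1 - cos(x)   ⇒   f'(x) = sin(x)
  g(x) = tanh(x)   ⇒   g'(x) = 1 - tanh(x)^2
  lim(x→0) f'(x)/g'(x) = lim(x→0) (sin(x))/(1 - tanh(x)^2)
  = 0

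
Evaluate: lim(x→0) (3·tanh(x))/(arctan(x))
This is a 0/0 indeterminate form.

Apply L'Hôpital's rule: differentiate numerator and denominator separately.
  f(x) = 3·tanh(x)   ⇒   f'(x) = 3 - 3·tanh(x)^2
  g(x) = atan(x)   ⇒   g'(x) = 1/(x^2 + 1)
  lim(x→0) f'(x)/g'(x) = lim(x→0) (3 - 3·tanh(x)^2)/(1/(x^2 + 1))
  = 3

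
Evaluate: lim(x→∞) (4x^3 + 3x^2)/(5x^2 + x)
This is an ∞/∞ indeterminate form.

Apply L'Hôpital's rule: differentiate numerator and denominator separately.
  f(x) = 4·x^3 + 3·x^2   ⇒   f'(x) = 12·x^2 + 6·x
  g(x) = 5·x^2 + x   ⇒   g'(x) = 10·x + 1
  lim(x→∞) f'(x)/g'(x) = lim(x→∞) (12·x^2 + 6·x)/(10·x + 1)
  = ∞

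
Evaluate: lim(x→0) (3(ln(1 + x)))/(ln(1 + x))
This is a 0/0 indeterminate form.

Apply L'Hôpital's rule: differentiate numerator and denominator separately.
  f(x) = 3·ln(x + 1)   ⇒   f'(x) = 3/(x + 1)
  g(x) = ln(x + 1)   ⇒   g'(x) = 1/(x + 1)
  lim(x→0) f'(x)/g'(x) = lim(x→0) (3/(x + 1))/(1/(x + 1))
  = 3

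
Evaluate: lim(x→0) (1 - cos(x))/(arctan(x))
This is a 0/0 indeterminate form.

Apply L'Hôpital's rule: differentiate numerator and denominator separately.
  f(x) = 1 - cos(x)   ⇒   f'(x) = sin(x)
  g(x) = atan(x)   ⇒   g'(x) = 1/(x^2 + 1)
  lim(x→0) f'(x)/g'(x) = lim(x→0) (sin(x))/(1/(x^2 + 1))
  = 0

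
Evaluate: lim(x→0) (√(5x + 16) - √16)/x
This is a standard limit.

Factor or rationalize the expression:
  lim(x→0) (√(5x + 16) - √16)/x = 5/8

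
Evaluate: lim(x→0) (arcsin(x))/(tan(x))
This is a 0/0 indeterminate form.

Apply L'Hôpital's rule: differentiate numerator and denominator separately.
  f(x) = asin(x)   ⇒   f'(x) = 1/sqrt(1 - x^2)
  g(x) = tan(x)   ⇒   g'(x) = tan(x)^2 + 1
  lim(x→0) f'(x)/g'(x) = lim(x→0) (1/sqrt(1 - x^2))/(tan(x)^2 + 1)
  = 1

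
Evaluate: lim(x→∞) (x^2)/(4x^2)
This is an ∞/∞ indeterminate form.

Apply L'Hôpital's rule: differentiate numerator and denominator separately.
  f(x) = x^2   ⇒   f'(x) = 2·x
  g(x) = 4·x^2   ⇒   g'(x) = 8·x
  lim(x→∞) f'(x)/g'(x) = lim(x→∞) (2·x)/(8·x)
  = 1/4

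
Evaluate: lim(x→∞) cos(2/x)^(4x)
This is an exponential indeterminate form.

For exponential indeterminate forms, take the natural log:
  Let L = lim(x→∞) cos(2/x)^(4x)
  Then ln(L) = lim(x→∞) [exponent × ln(base)]
  Evaluate using L'Hôpital or standard limits, then exponentiate.
  L = 1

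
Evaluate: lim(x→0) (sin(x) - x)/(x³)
This is a 0/0 indeterminate form.

Apply L'Hôpital's rule: differentiate numerator and denominator separately.
  f(x) = -x + sin(x)   ⇒   f'(x) = cos(x) - 1
  g(x) = x^3   ⇒   g'(x) = 3·x^2
  lim(x→0) f'(x)/g'(x) = lim(x→0) (cos(x) - 1)/(3·x^2)
  = -1/6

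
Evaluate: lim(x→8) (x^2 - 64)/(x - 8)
This is a standard limit.

Factor or rationalize the expression:
  lim(x→8) (x^2 - 64)/(x - 8) = 16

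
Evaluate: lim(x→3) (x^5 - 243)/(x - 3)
This is a standard limit.

Factor or rationalize the expression:
  lim(x→3) (x^5 - 243)/(x - 3) = 405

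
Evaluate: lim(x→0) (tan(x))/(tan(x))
This is a 0/0 indeterminate form.

Apply L'Hôpital's rule: differentiate numerator and denominator separately.
  f(x) = tan(x)   ⇒   f'(x) = tan(x)^2 + 1
  g(x) = tan(x)   ⇒   g'(x) = tan(x)^2 + 1
  lim(x→0) f'(x)/g'(x) = lim(x→0) (tan(x)^2 + 1)/(tan(x)^2 + 1)
  = 1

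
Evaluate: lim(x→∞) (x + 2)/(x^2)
This is an ∞/∞ indeterminate form.

Apply L'Hôpital's rule: differentiate numerator and denominator separately.
  f(x) = x + 2   ⇒   f'(x) = 1
  g(x) = x^2   ⇒   g'(x) = 2·x
  lim(x→∞) f'(x)/g'(x) = lim(x→∞) (1)/(2·x)
  = 0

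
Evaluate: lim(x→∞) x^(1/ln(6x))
This is an exponential indeterminate form.

For exponential indeterminate forms, take the natural log:
  Let L = lim(x→∞) x^(1/ln(6x))
  Then ln(L) = lim(x→∞) [exponent × ln(base)]
  Evaluate using L'Hôpital or standard limits, then exponentiate.
  L = e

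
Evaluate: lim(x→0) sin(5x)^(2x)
This is an exponential indeterminate form.

For exponential indeterminate forms, take the natural log:
  Let L = lim(x→0) sin(5x)^(2x)
  Then ln(L) = lim(x→0) [exponent × ln(base)]
  Evaluate using L'Hôpital or standard limits, then exponentiate.
  L = 1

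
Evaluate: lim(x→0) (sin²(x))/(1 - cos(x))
This is a 0/0 indeterminate form.

Apply L'Hôpital's rule: differentiate numerator and denominator separately.
  f(x) = sin(x)^2   ⇒   f'(x) = 2·sin(x)·cos(x)
  g(x) = 1 - cos(x)   ⇒   g'(x) = sin(x)
  lim(x→0) f'(x)/g'(x) = lim(x→0) (2·sin(x)·cos(x))/(sin(x))
  = 2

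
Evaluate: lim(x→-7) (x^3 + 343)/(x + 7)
This is a standard limit.

Factor or rationalize the expression:
  lim(x→-7) (x^3 + 343)/(x + 7) = 147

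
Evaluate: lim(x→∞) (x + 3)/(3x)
This is an ∞/∞ indeterminate form.

Apply L'Hôpital's rule: differentiate numerator and denominator separately.
  f(x) = x + 3   ⇒   f'(x) = 1
  g(x) = 3·x   ⇒   g'(x) = 3
  lim(x→∞) f'(x)/g'(x) = lim(x→∞) (1)/(3)
  = 1/3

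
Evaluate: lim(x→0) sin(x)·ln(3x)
This is a 0·∞ indeterminate form.

Rewrite 0·∞ as a quotient (0/0 or ∞/∞ form), then apply L'Hôpital's rule:
  lim(x→0) sin(x)·ln(3x) = 0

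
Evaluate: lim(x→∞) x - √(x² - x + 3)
This is an ∞-∞ indeterminate form.

Combine fractions or rationalize to convert ∞-∞ to 0/0 form:
  lim(x→∞) x - √(x² - x + 3) = 1/2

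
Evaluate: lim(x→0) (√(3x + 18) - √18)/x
This is a standard limit.

Factor or rationalize the expression:
  lim(x→0) (√(3x + 18) - √18)/x = sqrt(2)/4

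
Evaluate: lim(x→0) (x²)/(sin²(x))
This is a 0/0 indeterminate form.

Apply L'Hôpital's rule: differentiate numerator and denominator separately.
  f(x) = x^2   ⇒   f'(x) = 2·x
  g(x) = sin(x)^2   ⇒   g'(x) = 2·sin(x)·cos(x)
  lim(x→0) f'(x)/g'(x) = lim(x→0) (2·x)/(2·sin(x)·cos(x))
  = 1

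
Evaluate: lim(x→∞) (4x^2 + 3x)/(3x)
This is an ∞/∞ indeterminate form.

Apply L'Hôpital's rule: differentiate numerator and denominator separately.
  f(x) = 4·x^2 + 3·x   ⇒   f'(x) = 8·x + 3
  g(x) = 3·x   ⇒   g'(x) = 3
  lim(x→∞) f'(x)/g'(x) = lim(x→∞) (8·x + 3)/(3)
  = ∞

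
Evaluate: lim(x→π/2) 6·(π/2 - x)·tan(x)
This is a 0·∞ indeterminate form.

Rewrite 0·∞ as a quotient (0/0 or ∞/∞ form), then apply L'Hôpital's rule:
  lim(x→π/2) 6·(π/2 - x)·tan(x) = 6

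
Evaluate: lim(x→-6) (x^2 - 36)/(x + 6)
This is a standard limit.

Factor or rationalize the expression:
  lim(x→-6) (x^2 - 36)/(x + 6) = -12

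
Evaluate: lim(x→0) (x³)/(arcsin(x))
This is a 0/0 indeterminate form.

Apply L'Hôpital's rule: differentiate numerator and denominator separately.
  f(x) = x^3   ⇒   f'(x) = 3·x^2
  g(x) = asin(x)   ⇒   g'(x) = 1/sqrt(1 - x^2)
  lim(x→0) f'(x)/g'(x) = lim(x→0) (3·x^2)/(1/sqrt(1 - x^2))
  = 0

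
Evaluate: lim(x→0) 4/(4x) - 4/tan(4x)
This is an ∞-∞ indeterminate form.

Combine fractions or rationalize to convert ∞-∞ to 0/0 form:
  lim(x→0) 4/(4x) - 4/tan(4x) = 0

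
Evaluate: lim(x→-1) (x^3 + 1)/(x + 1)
This is a standard limit.

Factor or rationalize the expression:
  lim(x→-1) (x^3 + 1)/(x + 1) = 3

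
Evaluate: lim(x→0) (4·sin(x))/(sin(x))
This is a 0/0 indeterminate form.

Apply L'Hôpital's rule: differentiate numerator and denominator separately.
  f(x) = 4·sin(x)   ⇒   f'(x) = 4·cos(x)
  g(x) = sin(x)   ⇒   g'(x) = cos(x)
  lim(x→0) f'(x)/g'(x) = lim(x→0) (4·cos(x))/(cos(x))
  = 4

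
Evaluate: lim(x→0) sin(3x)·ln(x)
This is a 0·∞ indeterminate form.

Rewrite 0·∞ as a quotient (0/0 or ∞/∞ form), then apply L'Hôpital's rule:
  lim(x→0) sin(3x)·ln(x) = 0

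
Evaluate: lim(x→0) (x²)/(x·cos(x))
This is a 0/0 indeterminate form.

Apply L'Hôpital's rule: differentiate numerator and denominator separately.
  f(x) = x^2   ⇒   f'(x) = 2·x
  g(x) = x·cos(x)   ⇒   g'(x) = -x·sin(x) + cos(x)
  lim(x→0) f'(x)/g'(x) = lim(x→0) (2·x)/(-x·sin(x) + cos(x))
  = 0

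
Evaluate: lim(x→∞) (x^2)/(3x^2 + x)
This is an ∞/∞ indeterminate form.

Apply L'Hôpital's rule: differentiate numerator and denominator separately.
  f(x) = x^2   ⇒   f'(x) = 2·x
  g(x) = 3·x^2 + x   ⇒   g'(x) = 6·x + 1
  lim(x→∞) f'(x)/g'(x) = lim(x→∞) (2·x)/(6·x + 1)
  = 1/3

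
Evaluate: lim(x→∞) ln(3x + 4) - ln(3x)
This is an ∞-∞ indeterminate form.

Combine fractions or rationalize to convert ∞-∞ to 0/0 form:
  lim(x→∞) ln(3x + 4) - ln(3x) = 0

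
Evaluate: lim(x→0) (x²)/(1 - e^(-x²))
This is a 0/0 indeterminate form.

Apply L'Hôpital's rule: differentiate numerator and denominator separately.
  f(x) = x^2   ⇒   f'(x) = 2·x
  g(x) = 1 - e^(-x^2)   ⇒   g'(x) = 2·x·e^(-x^2)
  lim(x→0) f'(x)/g'(x) = lim(x→0) (2·x)/(2·x·e^(-x^2))
  = 1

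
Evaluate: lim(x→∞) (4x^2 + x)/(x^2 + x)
This is an ∞/∞ indeterminate form.

Apply L'Hôpital's rule: differentiate numerator and denominator separately.
  f(x) = 4·x^2 + x   ⇒   f'(x) = 8·x + 1
  g(x) = x^2 + x   ⇒   g'(x) = 2·x + 1
  lim(x→∞) f'(x)/g'(x) = lim(x→∞) (8·x + 1)/(2·x + 1)
  = 4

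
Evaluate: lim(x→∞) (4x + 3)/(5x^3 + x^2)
This is an ∞/∞ indeterminate form.

Apply L'Hôpital's rule: differentiate numerator and denominator separately.
  f(x) = 4·x + 3   ⇒   f'(x) = 4
  g(x) = 5·x^3 + x^2   ⇒   g'(x) = 15·x^2 + 2·x
  lim(x→∞) f'(x)/g'(x) = lim(x→∞) (4)/(15·x^2 + 2·x)
  = 0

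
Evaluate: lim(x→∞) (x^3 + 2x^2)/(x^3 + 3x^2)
This is an ∞/∞ indeterminate form.

Apply L'Hôpital's rule: differentiate numerator and denominator separately.
  f(x) = x^3 + 2·x^2   ⇒   f'(x) = 3·x^2 + 4·x
  g(x) = x^3 + 3·x^2   ⇒   g'(x) = 3·x^2 + 6·x
  lim(x→∞) f'(x)/g'(x) = lim(x→∞) (3·x^2 + 4·x)/(3·x^2 + 6·x)
  = 1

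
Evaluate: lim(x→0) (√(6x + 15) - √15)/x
This is a standard limit.

Factor or rationalize the expression:
  lim(x→0) (√(6x + 15) - √15)/x = sqrt(15)/5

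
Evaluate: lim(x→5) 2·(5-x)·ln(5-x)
This is a 0·∞ indeterminate form.

Rewrite 0·∞ as a quotient (0/0 or ∞/∞ form), then apply L'Hôpital's rule:
  lim(x→5) 2·(5-x)·ln(5-x) = 0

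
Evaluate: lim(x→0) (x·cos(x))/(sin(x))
This is a 0/0 indeterminate form.

Apply L'Hôpital's rule: differentiate numerator and denominator separately.
  f(x) = x·cos(x)   ⇒   f'(x) = -x·sin(x) + cos(x)
  g(x) = sin(x)   ⇒   g'(x) = cos(x)
  lim(x→0) f'(x)/g'(x) = lim(x→0) (-x·sin(x) + cos(x))/(cos(x))
  = 1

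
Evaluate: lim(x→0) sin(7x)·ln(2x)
This is a 0·∞ indeterminate form.

Rewrite 0·∞ as a quotient (0/0 or ∞/∞ form), then apply L'Hôpital's rule:
  lim(x→0) sin(7x)·ln(2x) = 0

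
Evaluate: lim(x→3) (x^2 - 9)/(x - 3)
This is a standard limit.

Factor or rationalize the expression:
  lim(x→3) (x^2 - 9)/(x - 3) = 6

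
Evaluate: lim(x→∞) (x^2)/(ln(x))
This is an ∞/∞ indeterminate form.

Apply L'Hôpital's rule: differentiate numerator and denominator separately.
  f(x) = x^2   ⇒   f'(x) = 2·x
  g(x) = ln(x)   ⇒   g'(x) = 1/x
  lim(x→∞) f'(x)/g'(x) = lim(x→∞) (2·x)/(1/x)
  = ∞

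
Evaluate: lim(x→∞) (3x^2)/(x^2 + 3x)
This is an ∞/∞ indeterminate form.

Apply L'Hôpital's rule: differentiate numerator and denominator separately.
  f(x) = 3·x^2   ⇒   f'(x) = 6·x
  g(x) = x^2 + 3·x   ⇒   g'(x) = 2·x + 3
  lim(x→∞) f'(x)/g'(x) = lim(x→∞) (6·x)/(2·x + 3)
  = 3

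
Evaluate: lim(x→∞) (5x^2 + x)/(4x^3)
This is an ∞/∞ indeterminate form.

Apply L'Hôpital's rule: differentiate numerator and denominator separately.
  f(x) = 5·x^2 + x   ⇒   f'(x) = 10·x + 1
  g(x) = 4·x^3   ⇒   g'(x) = 12·x^2
  lim(x→∞) f'(x)/g'(x) = lim(x→∞) (10·x + 1)/(12·x^2)
  = 0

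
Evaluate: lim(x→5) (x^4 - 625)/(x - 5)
This is a standard limit.

Factor or rationalize the expression:
  lim(x→5) (x^4 - 625)/(x - 5) = 500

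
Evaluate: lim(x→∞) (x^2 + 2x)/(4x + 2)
This is an ∞/∞ indeterminate form.

Apply L'Hôpital's rule: differentiate numerator and denominator separately.
  f(x) = x^2 + 2·x   ⇒   f'(x) = 2·x + 2
  g(x) = 4·x + 2   ⇒   g'(x) = 4
  lim(x→∞) f'(x)/g'(x) = lim(x→∞) (2·x + 2)/(4)
  = ∞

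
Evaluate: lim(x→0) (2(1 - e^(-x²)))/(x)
This is a 0/0 indeterminate form.

Apply L'Hôpital's rule: differentiate numerator and denominator separately.
  f(x) = 2 - 2·e^(-x^2)   ⇒   f'(x) = 4·x·e^(-x^2)
  g(x) = x   ⇒   g'(x) = 1
  lim(x→0) f'(x)/g'(x) = lim(x→0) (4·x·e^(-x^2))/(1)
  = 0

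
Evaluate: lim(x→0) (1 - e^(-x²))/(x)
This is a 0/0 indeterminate form.

Apply L'Hôpital's rule: differentiate numerator and denominator separately.
  f(x) = 1 - e^(-x^2)   ⇒   f'(x) = 2·x·e^(-x^2)
  g(x) = x   ⇒   g'(x) = 1
  lim(x→0) f'(x)/g'(x) = lim(x→0) (2·x·e^(-x^2))/(1)
  = 0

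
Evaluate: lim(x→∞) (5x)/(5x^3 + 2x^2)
This is an ∞/∞ indeterminate form.

Apply L'Hôpital's rule: differentiate numerator and denominator separately.
  f(x) = 5·x   ⇒   f'(x) = 5
  g(x) = 5·x^3 + 2·x^2   ⇒   g'(x) = 15·x^2 + 4·x
  lim(x→∞) f'(x)/g'(x) = lim(x→∞) (5)/(15·x^2 + 4·x)
  = 0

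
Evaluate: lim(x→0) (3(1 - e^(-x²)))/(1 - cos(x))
This is a 0/0 indeterminate form.

Apply L'Hôpital's rule: differentiate numerator and denominator separately.
  f(x) = 3 - 3·e^(-x^2)   ⇒   f'(x) = 6·x·e^(-x^2)
  g(x) = 1 - cos(x)   ⇒   g'(x) = sin(x)
  lim(x→0) f'(x)/g'(x) = lim(x→0) (6·x·e^(-x^2))/(sin(x))
  = 6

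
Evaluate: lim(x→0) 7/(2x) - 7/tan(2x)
This is an ∞-∞ indeterminate form.

Combine fractions or rationalize to convert ∞-∞ to 0/0 form:
  lim(x→0) 7/(2x) - 7/tan(2x) = 0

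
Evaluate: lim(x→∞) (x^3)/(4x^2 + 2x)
This is an ∞/∞ indeterminate form.

Apply L'Hôpital's rule: differentiate numerator and denominator separately.
  f(x) = x^3   ⇒   f'(x) = 3·x^2
  g(x) = 4·x^2 + 2·x   ⇒   g'(x) = 8·x + 2
  lim(x→∞) f'(x)/g'(x) = lim(x→∞) (3·x^2)/(8·x + 2)
  = ∞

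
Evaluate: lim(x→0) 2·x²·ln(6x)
This is a 0·∞ indeterminate form.

Rewrite 0·∞ as a quotient (0/0 or ∞/∞ form), then apply L'Hôpital's rule:
  lim(x→0) 2·x²·ln(6x) = 0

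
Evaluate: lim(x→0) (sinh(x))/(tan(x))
This is a 0/0 indeterminate form.

Apply L'Hôpital's rule: differentiate numerator and denominator separately.
  f(x) = sinh(x)   ⇒   f'(x) = cosh(x)
  g(x) = tan(x)   ⇒   g'(x) = tan(x)^2 + 1
  lim(x→0) f'(x)/g'(x) = lim(x→0) (cosh(x))/(tan(x)^2 + 1)
  = 1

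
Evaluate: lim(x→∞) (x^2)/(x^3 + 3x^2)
This is an ∞/∞ indeterminate form.

Apply L'Hôpital's rule: differentiate numerator and denominator separately.
  f(x) = x^2   ⇒   f'(x) = 2·x
  g(x) = x^3 + 3·x^2   ⇒   g'(x) = 3·x^2 + 6·x
  lim(x→∞) f'(x)/g'(x) = lim(x→∞) (2·x)/(3·x^2 + 6·x)
  = 0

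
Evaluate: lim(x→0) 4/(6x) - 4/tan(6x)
This is an ∞-∞ indeterminate form.

Combine fractions or rationalize to convert ∞-∞ to 0/0 form:
  lim(x→0) 4/(6x) - 4/tan(6x) = 0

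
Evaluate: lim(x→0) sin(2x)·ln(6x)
This is a 0·∞ indeterminate form.

Rewrite 0·∞ as a quotient (0/0 or ∞/∞ form), then apply L'Hôpital's rule:
  lim(x→0) sin(2x)·ln(6x) = 0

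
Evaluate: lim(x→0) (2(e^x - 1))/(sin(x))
This is a 0/0 indeterminate form.

Apply L'Hôpital's rule: differentiate numerator and denominator separately.
  f(x) = 2·e^(x) - 2   ⇒   f'(x) = 2·e^(x)
  g(x) = sin(x)   ⇒   g'(x) = cos(x)
  lim(x→0) f'(x)/g'(x) = lim(x→0) (2·e^(x))/(cos(x))
  = 2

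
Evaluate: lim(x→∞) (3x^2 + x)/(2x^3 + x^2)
This is an ∞/∞ indeterminate form.

Apply L'Hôpital's rule: differentiate numerator and denominator separately.
  f(x) = 3·x^2 + x   ⇒   f'(x) = 6·x + 1
  g(x) = 2·x^3 + x^2   ⇒   g'(x) = 6·x^2 + 2·x
  lim(x→∞) f'(x)/g'(x) = lim(x→∞) (6·x + 1)/(6·x^2 + 2·x)
  = 0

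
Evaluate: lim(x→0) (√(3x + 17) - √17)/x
This is a standard limit.

Factor or rationalize the expression:
  lim(x→0) (√(3x + 17) - √17)/x = 3·sqrt(17)/34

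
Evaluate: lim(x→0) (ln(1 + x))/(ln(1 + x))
This is a 0/0 indeterminate form.

Apply L'Hôpital's rule: differentiate numerator and denominator separately.
  f(x) = ln(x + 1)   ⇒   f'(x) = 1/(x + 1)
  g(x) = ln(x + 1)   ⇒   g'(x) = 1/(x + 1)
  lim(x→0) f'(x)/g'(x) = lim(x→0) (1/(x + 1))/(1/(x + 1))
  = 1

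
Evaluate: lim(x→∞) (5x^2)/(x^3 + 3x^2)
This is an ∞/∞ indeterminate form.

Apply L'Hôpital's rule: differentiate numerator and denominator separately.
  f(x) = 5·x^2   ⇒   f'(x) = 10·x
  g(x) = x^3 + 3·x^2   ⇒   g'(x) = 3·x^2 + 6·x
  lim(x→∞) f'(x)/g'(x) = lim(x→∞) (10·x)/(3·x^2 + 6·x)
  = 0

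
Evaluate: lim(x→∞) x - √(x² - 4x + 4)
This is an ∞-∞ indeterminate form.

Combine fractions or rationalize to convert ∞-∞ to 0/0 form:
  lim(x→∞) x - √(x² - 4x + 4) = 2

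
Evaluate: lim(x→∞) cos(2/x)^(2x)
This is an exponential indeterminate form.

For exponential indeterminate forms, take the natural log:
  Let L = lim(x→∞) cos(2/x)^(2x)
  Then ln(L) = lim(x→∞) [exponent × ln(base)]
  Evaluate using L'Hôpital or standard limits, then exponentiate.
  L = 1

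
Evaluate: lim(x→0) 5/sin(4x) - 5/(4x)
This is an ∞-∞ indeterminate form.

Combine fractions or rationalize to convert ∞-∞ to 0/0 form:
  lim(x→0) 5/sin(4x) - 5/(4x) = 0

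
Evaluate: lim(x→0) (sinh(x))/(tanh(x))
This is a 0/0 indeterminate form.

Apply L'Hôpital's rule: differentiate numerator and denominator separately.
  f(x) = sinh(x)   ⇒   f'(x) = cosh(x)
  g(x) = tanh(x)   ⇒   g'(x) = 1 - tanh(x)^2
  lim(x→0) f'(x)/g'(x) = lim(x→0) (cosh(x))/(1 - tanh(x)^2)
  = 1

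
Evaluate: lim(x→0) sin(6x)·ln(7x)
This is a 0·∞ indeterminate form.

Rewrite 0·∞ as a quotient (0/0 or ∞/∞ form), then apply L'Hôpital's rule:
  lim(x→0) sin(6x)·ln(7x) = 0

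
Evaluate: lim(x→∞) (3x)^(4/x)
This is an exponential indeterminate form.

For exponential indeterminate forms, take the natural log:
  Let L = lim(x→∞) (3x)^(4/x)
  Then ln(L) = lim(x→∞) [exponent × ln(base)]
  Evaluate using L'Hôpital or standard limits, then exponentiate.
  L = 1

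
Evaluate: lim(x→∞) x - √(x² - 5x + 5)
This is an ∞-∞ indeterminate form.

Combine fractions or rationalize to convert ∞-∞ to 0/0 form:
  lim(x→∞) x - √(x² - 5x + 5) = 5/2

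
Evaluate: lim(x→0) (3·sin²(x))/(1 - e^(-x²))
This is a 0/0 indeterminate form.

Apply L'Hôpital's rule: differentiate numerator and denominator separately.
  f(x) = 3·sin(x)^2   ⇒   f'(x) = 6·sin(x)·cos(x)
  g(x) = 1 - e^(-x^2)   ⇒   g'(x) = 2·x·e^(-x^2)
  lim(x→0) f'(x)/g'(x) = lim(x→0) (6·sin(x)·cos(x))/(2·x·e^(-x^2))
  = 3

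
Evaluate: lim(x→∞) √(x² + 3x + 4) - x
This is an ∞-∞ indeterminate form.

Combine fractions or rationalize to convert ∞-∞ to 0/0 form:
  lim(x→∞) √(x² + 3x + 4) - x = 3/2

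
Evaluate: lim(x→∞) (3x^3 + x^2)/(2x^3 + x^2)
This is an ∞/∞ indeterminate form.

Apply L'Hôpital's rule: differentiate numerator and denominator separately.
  f(x) = 3·x^3 + x^2   ⇒   f'(x) = 9·x^2 + 2·x
  g(x) = 2·x^3 + x^2   ⇒   g'(x) = 6·x^2 + 2·x
  lim(x→∞) f'(x)/g'(x) = lim(x→∞) (9·x^2 + 2·x)/(6·x^2 + 2·x)
  = 3/2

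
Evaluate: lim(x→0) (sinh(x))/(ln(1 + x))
This is a 0/0 indeterminate form.

Apply L'Hôpital's rule: differentiate numerator and denominator separately.
  f(x) = sinh(x)   ⇒   f'(x) = cosh(x)
  g(x) = ln(x + 1)   ⇒   g'(x) = 1/(x + 1)
  lim(x→0) f'(x)/g'(x) = lim(x→0) (cosh(x))/(1/(x + 1))
  = 1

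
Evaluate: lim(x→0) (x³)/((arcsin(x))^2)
This is a 0/0 indeterminate form.

Apply L'Hôpital's rule: differentiate numerator and denominator separately.
  f(x) = x^3   ⇒   f'(x) = 3·x^2
  g(x) = asin(x)^2   ⇒   g'(x) = 2·asin(x)/sqrt(1 - x^2)
  lim(x→0) f'(x)/g'(x) = lim(x→0) (3·x^2)/(2·asin(x)/sqrt(1 - x^2))
  = 0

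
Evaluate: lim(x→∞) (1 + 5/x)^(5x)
This is an exponential indeterminate form.

For exponential indeterminate forms, take the natural log:
  Let L = lim(x→∞) (1 + 5/x)^(5x)
  Then ln(L) = lim(x→∞) [exponent × ln(base)]
  Evaluate using L'Hôpital or standard limits, then exponentiate.
  L = e^(25)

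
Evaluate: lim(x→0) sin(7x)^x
This is an exponential indeterminate form.

For exponential indeterminate forms, take the natural log:
  Let L = lim(x→0) sin(7x)^x
  Then ln(L) = lim(x→0) [exponent × ln(base)]
  Evaluate using L'Hôpital or standard limits, then exponentiate.
  L = 1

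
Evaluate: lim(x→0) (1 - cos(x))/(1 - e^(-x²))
This is a 0/0 indeterminate form.

Apply L'Hôpital's rule: differentiate numerator and denominator separately.
  f(x) = 1 - cos(x)   ⇒   f'(x) = sin(x)
  g(x) = 1 - e^(-x^2)   ⇒   g'(x) = 2·x·e^(-x^2)
  lim(x→0) f'(x)/g'(x) = lim(x→0) (sin(x))/(2·x·e^(-x^2))
  = 1/2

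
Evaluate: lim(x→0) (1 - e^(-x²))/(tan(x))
This is a 0/0 indeterminate form.

Apply L'Hôpital's rule: differentiate numerator and denominator separately.
  f(x) = 1 - e^(-x^2)   ⇒   f'(x) = 2·x·e^(-x^2)
  g(x) = tan(x)   ⇒   g'(x) = tan(x)^2 + 1
  lim(x→0) f'(x)/g'(x) = lim(x→0) (2·x·e^(-x^2))/(tan(x)^2 + 1)
  = 0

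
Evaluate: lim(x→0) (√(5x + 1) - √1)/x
This is a standard limit.

Factor or rationalize the expression:
  lim(x→0) (√(5x + 1) - √1)/x = 5/2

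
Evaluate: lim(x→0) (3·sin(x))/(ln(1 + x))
This is a 0/0 indeterminate form.

Apply L'Hôpital's rule: differentiate numerator and denominator separately.
  f(x) = 3·sin(x)   ⇒   f'(x) = 3·cos(x)
  g(x) = ln(x + 1)   ⇒   g'(x) = 1/(x + 1)
  lim(x→0) f'(x)/g'(x) = lim(x→0) (3·cos(x))/(1/(x + 1))
  = 3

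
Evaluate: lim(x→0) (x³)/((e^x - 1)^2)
This is a 0/0 indeterminate form.

Apply L'Hôpital's rule: differentiate numerator and denominator separately.
  f(x) = x^3   ⇒   f'(x) = 3·x^2
  g(x) = (e^(x) - 1)^2   ⇒   g'(x) = 2·(e^(x) - 1)·e^(x)
  lim(x→0) f'(x)/g'(x) = lim(x→0) (3·x^2)/(2·(e^(x) - 1)·e^(x))
  = 0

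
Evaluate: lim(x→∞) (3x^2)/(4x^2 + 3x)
This is an ∞/∞ indeterminate form.

Apply L'Hôpital's rule: differentiate numerator and denominator separately.
  f(x) = 3·x^2   ⇒   f'(x) = 6·x
  g(x) = 4·x^2 + 3·x   ⇒   g'(x) = 8·x + 3
  lim(x→∞) f'(x)/g'(x) = lim(x→∞) (6·x)/(8·x + 3)
  = 3/4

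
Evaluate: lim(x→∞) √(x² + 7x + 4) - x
This is an ∞-∞ indeterminate form.

Combine fractions or rationalize to convert ∞-∞ to 0/0 form:
  lim(x→∞) √(x² + 7x + 4) - x = 7/2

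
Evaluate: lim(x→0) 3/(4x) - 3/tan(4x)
This is an ∞-∞ indeterminate form.

Combine fractions or rationalize to convert ∞-∞ to 0/0 form:
  lim(x→0) 3/(4x) - 3/tan(4x) = 0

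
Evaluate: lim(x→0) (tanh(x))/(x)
This is a 0/0 indeterminate form.

Apply L'Hôpital's rule: differentiate numerator and denominator separately.
  f(x) = tanh(x)   ⇒   f'(x) = 1 - tanh(x)^2
  g(x) = x   ⇒   g'(x) = 1
  lim(x→0) f'(x)/g'(x) = lim(x→0) (1 - tanh(x)^2)/(1)
  = 1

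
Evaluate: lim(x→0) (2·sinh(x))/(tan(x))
This is a 0/0 indeterminate form.

Apply L'Hôpital's rule: differentiate numerator and denominator separately.
  f(x) = 2·sinh(x)   ⇒   f'(x) = 2·cosh(x)
  g(x) = tan(x)   ⇒   g'(x) = tan(x)^2 + 1
  lim(x→0) f'(x)/g'(x) = lim(x→0) (2·cosh(x))/(tan(x)^2 + 1)
  = 2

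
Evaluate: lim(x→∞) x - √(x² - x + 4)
This is an ∞-∞ indeterminate form.

Combine fractions or rationalize to convert ∞-∞ to 0/0 form:
  lim(x→∞) x - √(x² - x + 4) = 1/2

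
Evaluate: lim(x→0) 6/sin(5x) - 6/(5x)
This is an ∞-∞ indeterminate form.

Combine fractions or rationalize to convert ∞-∞ to 0/0 form:
  lim(x→0) 6/sin(5x) - 6/(5x) = 0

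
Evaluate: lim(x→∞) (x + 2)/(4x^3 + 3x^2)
This is an ∞/∞ indeterminate form.

Apply L'Hôpital's rule: differentiate numerator and denominator separately.
  f(x) = x + 2   ⇒   f'(x) = 1
  g(x) = 4·x^3 + 3·x^2   ⇒   g'(x) = 12·x^2 + 6·x
  lim(x→∞) f'(x)/g'(x) = lim(x→∞) (1)/(12·x^2 + 6·x)
  = 0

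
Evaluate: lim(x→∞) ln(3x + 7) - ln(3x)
This is an ∞-∞ indeterminate form.

Combine fractions or rationalize to convert ∞-∞ to 0/0 form:
  lim(x→∞) ln(3x + 7) - ln(3x) = 0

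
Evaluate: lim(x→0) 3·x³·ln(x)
This is a 0·∞ indeterminate form.

Rewrite 0·∞ as a quotient (0/0 or ∞/∞ form), then apply L'Hôpital's rule:
  lim(x→0) 3·x³·ln(x) = 0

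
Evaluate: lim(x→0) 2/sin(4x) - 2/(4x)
This is an ∞-∞ indeterminate form.

Combine fractions or rationalize to convert ∞-∞ to 0/0 form:
  lim(x→0) 2/sin(4x) - 2/(4x) = 0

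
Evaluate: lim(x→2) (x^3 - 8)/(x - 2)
This is a standard limit.

Factor or rationalize the expression:
  lim(x→2) (x^3 - 8)/(x - 2) = 12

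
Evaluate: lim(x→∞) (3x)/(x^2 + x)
This is an ∞/∞ indeterminate form.

Apply L'Hôpital's rule: differentiate numerator and denominator separately.
  f(x) = 3·x   ⇒   f'(x) = 3
  g(x) = x^2 + x   ⇒   g'(x) = 2·x + 1
  lim(x→∞) f'(x)/g'(x) = lim(x→∞) (3)/(2·x + 1)
  = 0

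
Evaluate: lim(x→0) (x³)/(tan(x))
This is a 0/0 indeterminate form.

Apply L'Hôpital's rule: differentiate numerator and denominator separately.
  f(x) = x^3   ⇒   f'(x) = 3·x^2
  g(x) = tan(x)   ⇒   g'(x) = tan(x)^2 + 1
  lim(x→0) f'(x)/g'(x) = lim(x→0) (3·x^2)/(tan(x)^2 + 1)
  = 0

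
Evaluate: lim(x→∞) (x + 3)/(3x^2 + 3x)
This is an ∞/∞ indeterminate form.

Apply L'Hôpital's rule: differentiate numerator and denominator separately.
  f(x) = x + 3   ⇒   f'(x) = 1
  g(x) = 3·x^2 + 3·x   ⇒   g'(x) = 6·x + 3
  lim(x→∞) f'(x)/g'(x) = lim(x→∞) (1)/(6·x + 3)
  = 0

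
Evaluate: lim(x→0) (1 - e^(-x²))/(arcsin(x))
This is a 0/0 indeterminate form.

Apply L'Hôpital's rule: differentiate numerator and denominator separately.
  f(x) = 1 - e^(-x^2)   ⇒   f'(x) = 2·x·e^(-x^2)
  g(x) = asin(x)   ⇒   g'(x) = 1/sqrt(1 - x^2)
  lim(x→0) f'(x)/g'(x) = lim(x→0) (2·x·e^(-x^2))/(1/sqrt(1 - x^2))
  = 0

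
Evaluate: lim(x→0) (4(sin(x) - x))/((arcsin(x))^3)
This is a 0/0 indeterminate form.

Apply L'Hôpital's rule: differentiate numerator and denominator separately.
  f(x) = -4·x + 4·sin(x)   ⇒   f'(x) = 4·cos(x) - 4
  g(x) = asin(x)^3   ⇒   g'(x) = 3·asin(x)^2/sqrt(1 - x^2)
  lim(x→0) f'(x)/g'(x) = lim(x→0) (4·cos(x) - 4)/(3·asin(x)^2/sqrt(1 - x^2))
  = -2/3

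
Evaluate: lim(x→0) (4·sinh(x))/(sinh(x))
This is a 0/0 indeterminate form.

Apply L'Hôpital's rule: differentiate numerator and denominator separately.
  f(x) = 4·sinh(x)   ⇒   f'(x) = 4·cosh(x)
  g(x) = sinh(x)   ⇒   g'(x) = cosh(x)
  lim(x→0) f'(x)/g'(x) = lim(x→0) (4·cosh(x))/(cosh(x))
  = 4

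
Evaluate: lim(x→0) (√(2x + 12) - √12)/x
This is a standard limit.

Factor or rationalize the expression:
  lim(x→0) (√(2x + 12) - √12)/x = sqrt(3)/6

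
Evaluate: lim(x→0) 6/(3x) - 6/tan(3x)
This is an ∞-∞ indeterminate form.

Combine fractions or rationalize to convert ∞-∞ to 0/0 form:
  lim(x→0) 6/(3x) - 6/tan(3x) = 0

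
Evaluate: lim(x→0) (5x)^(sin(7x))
This is an exponential indeterminate form.

For exponential indeterminate forms, take the natural log:
  Let L = lim(x→0) (5x)^(sin(7x))
  Then ln(L) = lim(x→0) [exponent × ln(base)]
  Evaluate using L'Hôpital or standard limits, then exponentiate.
  L = 1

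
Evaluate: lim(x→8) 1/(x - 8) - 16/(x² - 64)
This is an ∞-∞ indeterminate form.

Combine fractions or rationalize to convert ∞-∞ to 0/0 form:
  lim(x→8) 1/(x - 8) - 16/(x² - 64) = 1/16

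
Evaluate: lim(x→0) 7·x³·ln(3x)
This is a 0·∞ indeterminate form.

Rewrite 0·∞ as a quotient (0/0 or ∞/∞ form), then apply L'Hôpital's rule:
  lim(x→0) 7·x³·ln(3x) = 0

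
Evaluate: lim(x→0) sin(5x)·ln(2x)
This is a 0·∞ indeterminate form.

Rewrite 0·∞ as a quotient (0/0 or ∞/∞ form), then apply L'Hôpital's rule:
  lim(x→0) sin(5x)·ln(2x) = 0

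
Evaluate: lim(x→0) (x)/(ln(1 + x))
This is a 0/0 indeterminate form.

Apply L'Hôpital's rule: differentiate numerator and denominator separately.
  f(x) = x   ⇒   f'(x) = 1
  g(x) = ln(x + 1)   ⇒   g'(x) = 1/(x + 1)
  lim(x→0) f'(x)/g'(x) = lim(x→0) (1)/(1/(x + 1))
  = 1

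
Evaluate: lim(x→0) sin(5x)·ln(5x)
This is a 0·∞ indeterminate form.

Rewrite 0·∞ as a quotient (0/0 or ∞/∞ form), then apply L'Hôpital's rule:
  lim(x→0) sin(5x)·ln(5x) = 0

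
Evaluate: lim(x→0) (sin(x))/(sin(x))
This is a 0/0 indeterminate form.

Apply L'Hôpital's rule: differentiate numerator and denominator separately.
  f(x) = sin(x)   ⇒   f'(x) = cos(x)
  g(x) = sin(x)   ⇒   g'(x) = cos(x)
  lim(x→0) f'(x)/g'(x) = lim(x→0) (cos(x))/(cos(x))
  = 1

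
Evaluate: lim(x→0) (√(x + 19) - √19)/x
This is a standard limit.

Factor or rationalize the expression:
  lim(x→0) (√(x + 19) - √19)/x = sqrt(19)/38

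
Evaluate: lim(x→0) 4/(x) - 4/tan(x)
This is an ∞-∞ indeterminate form.

Combine fractions or rationalize to convert ∞-∞ to 0/0 form:
  lim(x→0) 4/(x) - 4/tan(x) = 0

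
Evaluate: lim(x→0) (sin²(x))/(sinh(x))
This is a 0/0 indeterminate form.

Apply L'Hôpital's rule: differentiate numerator and denominator separately.
  f(x) = sin(x)^2   ⇒   f'(x) = 2·sin(x)·cos(x)
  g(x) = sinh(x)   ⇒   g'(x) = cosh(x)
  lim(x→0) f'(x)/g'(x) = lim(x→0) (2·sin(x)·cos(x))/(cosh(x))
  = 0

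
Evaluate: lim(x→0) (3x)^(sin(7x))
This is an exponential indeterminate form.

For exponential indeterminate forms, take the natural log:
  Let L = lim(x→0) (3x)^(sin(7x))
  Then ln(L) = lim(x→0) [exponent × ln(base)]
  Evaluate using L'Hôpital or standard limits, then exponentiate.
  L = 1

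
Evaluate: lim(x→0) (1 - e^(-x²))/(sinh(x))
This is a 0/0 indeterminate form.

Apply L'Hôpital's rule: differentiate numerator and denominator separately.
  f(x) = 1 - e^(-x^2)   ⇒   f'(x) = 2·x·e^(-x^2)
  g(x) = sinh(x)   ⇒   g'(x) = cosh(x)
  lim(x→0) f'(x)/g'(x) = lim(x→0) (2·x·e^(-x^2))/(cosh(x))
  = 0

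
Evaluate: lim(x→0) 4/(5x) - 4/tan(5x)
This is an ∞-∞ indeterminate form.

Combine fractions or rationalize to convert ∞-∞ to 0/0 form:
  lim(x→0) 4/(5x) - 4/tan(5x) = 0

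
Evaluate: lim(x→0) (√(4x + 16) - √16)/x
This is a standard limit.

Factor or rationalize the expression:
  lim(x→0) (√(4x + 16) - √16)/x = 1/2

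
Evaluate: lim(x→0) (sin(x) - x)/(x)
This is a 0/0 indeterminate form.

Apply L'Hôpital's rule: differentiate numerator and denominator separately.
  f(x) = -x + sin(x)   ⇒   f'(x) = cos(x) - 1
  g(x) = x   ⇒   g'(x) = 1
  lim(x→0) f'(x)/g'(x) = lim(x→0) (cos(x) - 1)/(1)
  = 0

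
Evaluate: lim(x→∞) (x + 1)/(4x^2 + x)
This is an ∞/∞ indeterminate form.

Apply L'Hôpital's rule: differentiate numerator and denominator separately.
  f(x) = x + 1   ⇒   f'(x) = 1
  g(x) = 4·x^2 + x   ⇒   g'(x) = 8·x + 1
  lim(x→∞) f'(x)/g'(x) = lim(x→∞) (1)/(8·x + 1)
  = 0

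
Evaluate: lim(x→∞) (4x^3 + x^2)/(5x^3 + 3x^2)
This is an ∞/∞ indeterminate form.

Apply L'Hôpital's rule: differentiate numerator and denominator separately.
  f(x) = 4·x^3 + x^2   ⇒   f'(x) = 12·x^2 + 2·x
  g(x) = 5·x^3 + 3·x^2   ⇒   g'(x) = 15·x^2 + 6·x
  lim(x→∞) f'(x)/g'(x) = lim(x→∞) (12·x^2 + 2·x)/(15·x^2 + 6·x)
  = 4/5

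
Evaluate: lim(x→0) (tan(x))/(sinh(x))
This is a 0/0 indeterminate form.

Apply L'Hôpital's rule: differentiate numerator and denominator separately.
  f(x) = tan(x)   ⇒   f'(x) = tan(x)^2 + 1
  g(x) = sinh(x)   ⇒   g'(x) = cosh(x)
  lim(x→0) f'(x)/g'(x) = lim(x→0) (tan(x)^2 + 1)/(cosh(x))
  = 1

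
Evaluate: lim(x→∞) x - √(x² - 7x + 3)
This is an ∞-∞ indeterminate form.

Combine fractions or rationalize to convert ∞-∞ to 0/0 form:
  lim(x→∞) x - √(x² - 7x + 3) = 7/2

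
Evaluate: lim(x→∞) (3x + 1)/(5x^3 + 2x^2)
This is an ∞/∞ indeterminate form.

Apply L'Hôpital's rule: differentiate numerator and denominator separately.
  f(x) = 3·x + 1   ⇒   f'(x) = 3
  g(x) = 5·x^3 + 2·x^2   ⇒   g'(x) = 15·x^2 + 4·x
  lim(x→∞) f'(x)/g'(x) = lim(x→∞) (3)/(15·x^2 + 4·x)
  = 0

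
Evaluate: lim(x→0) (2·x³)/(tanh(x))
This is a 0/0 indeterminate form.

Apply L'Hôpital's rule: differentiate numerator and denominator separately.
  f(x) = 2·x^3   ⇒   f'(x) = 6·x^2
  g(x) = tanh(x)   ⇒   g'(x) = 1 - tanh(x)^2
  lim(x→0) f'(x)/g'(x) = lim(x→0) (6·x^2)/(1 - tanh(x)^2)
  = 0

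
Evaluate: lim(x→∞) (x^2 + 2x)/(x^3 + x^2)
This is an ∞/∞ indeterminate form.

Apply L'Hôpital's rule: differentiate numerator and denominator separately.
  f(x) = x^2 + 2·x   ⇒   f'(x) = 2·x + 2
  g(x) = x^3 + x^2   ⇒   g'(x) = 3·x^2 + 2·x
  lim(x→∞) f'(x)/g'(x) = lim(x→∞) (2·x + 2)/(3·x^2 + 2·x)
  = 0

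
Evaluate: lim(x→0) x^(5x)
This is an exponential indeterminate form.

For exponential indeterminate forms, take the natural log:
  Let L = lim(x→0) x^(5x)
  Then ln(L) = lim(x→0) [exponent × ln(base)]
  Evaluate using L'Hôpital or standard limits, then exponentiate.
  L = 1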